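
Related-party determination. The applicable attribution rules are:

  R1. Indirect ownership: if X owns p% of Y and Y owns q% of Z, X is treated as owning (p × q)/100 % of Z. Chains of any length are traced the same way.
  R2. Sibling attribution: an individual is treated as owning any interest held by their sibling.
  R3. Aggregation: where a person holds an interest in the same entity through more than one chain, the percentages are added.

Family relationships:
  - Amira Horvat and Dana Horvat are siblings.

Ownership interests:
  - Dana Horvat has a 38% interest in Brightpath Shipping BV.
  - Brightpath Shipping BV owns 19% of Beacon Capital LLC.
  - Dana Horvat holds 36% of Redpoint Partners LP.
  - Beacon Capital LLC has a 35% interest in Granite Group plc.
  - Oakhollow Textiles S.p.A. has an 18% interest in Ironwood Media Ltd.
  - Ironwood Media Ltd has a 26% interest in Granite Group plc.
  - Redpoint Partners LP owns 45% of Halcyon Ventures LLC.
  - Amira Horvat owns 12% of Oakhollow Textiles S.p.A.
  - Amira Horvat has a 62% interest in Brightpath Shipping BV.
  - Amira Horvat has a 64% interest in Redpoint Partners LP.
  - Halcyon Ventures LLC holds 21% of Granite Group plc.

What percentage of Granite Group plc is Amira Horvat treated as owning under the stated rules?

By sibling attribution (R2), Amira Horvat is treated as also owning Dana Horvat's interest in Brightpath Shipping BV, giving 62% + 38% = 100%.
By sibling attribution (R2), Amira Horvat is treated as also owning Dana Horvat's interest in Redpoint Partners LP, giving 64% + 36% = 100%.
Chain via Brightpath Shipping BV → Beacon Capital LLC (R1): 100% × 19% × 35% = 6.65% of Granite Group plc.
Chain via Redpoint Partners LP → Halcyon Ventures LLC (R1): 100% × 45% × 21% = 9.45% of Granite Group plc.
Chain via Oakhollow Textiles S.p.A. → Ironwood Media Ltd (R1): 12% × 18% × 26% = 0.5616% of Granite Group plc.
Aggregating (R3): 6.65% + 9.45% + 0.5616% = 16.6616%.

16.6616%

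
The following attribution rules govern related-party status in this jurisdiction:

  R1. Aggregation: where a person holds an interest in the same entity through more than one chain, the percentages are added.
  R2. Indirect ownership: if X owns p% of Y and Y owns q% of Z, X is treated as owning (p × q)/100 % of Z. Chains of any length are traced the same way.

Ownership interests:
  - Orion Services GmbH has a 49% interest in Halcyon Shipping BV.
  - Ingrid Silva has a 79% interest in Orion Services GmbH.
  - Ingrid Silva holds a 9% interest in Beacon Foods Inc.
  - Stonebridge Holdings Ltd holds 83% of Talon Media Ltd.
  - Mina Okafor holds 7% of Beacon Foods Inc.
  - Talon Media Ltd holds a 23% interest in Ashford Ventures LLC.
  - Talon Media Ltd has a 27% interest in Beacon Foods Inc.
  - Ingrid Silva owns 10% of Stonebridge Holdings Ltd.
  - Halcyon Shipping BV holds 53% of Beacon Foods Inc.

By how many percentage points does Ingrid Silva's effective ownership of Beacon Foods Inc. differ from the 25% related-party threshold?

Chain via Stonebridge Holdings Ltd → Talon Media Ltd (R2): 10% × 83% × 27% = 2.241% of Beacon Foods Inc.
Chain via Orion Services GmbH → Halcyon Shipping BV (R2): 79% × 49% × 53% = 20.5163% of Beacon Foods Inc.
Direct interest in Beacon Foods Inc: 9%.
Aggregating (R1): 2.241% + 20.5163% + 9% = 31.7573%.
31.7573% exceeds the 25% threshold by 6.7573 percentage points.

6.7573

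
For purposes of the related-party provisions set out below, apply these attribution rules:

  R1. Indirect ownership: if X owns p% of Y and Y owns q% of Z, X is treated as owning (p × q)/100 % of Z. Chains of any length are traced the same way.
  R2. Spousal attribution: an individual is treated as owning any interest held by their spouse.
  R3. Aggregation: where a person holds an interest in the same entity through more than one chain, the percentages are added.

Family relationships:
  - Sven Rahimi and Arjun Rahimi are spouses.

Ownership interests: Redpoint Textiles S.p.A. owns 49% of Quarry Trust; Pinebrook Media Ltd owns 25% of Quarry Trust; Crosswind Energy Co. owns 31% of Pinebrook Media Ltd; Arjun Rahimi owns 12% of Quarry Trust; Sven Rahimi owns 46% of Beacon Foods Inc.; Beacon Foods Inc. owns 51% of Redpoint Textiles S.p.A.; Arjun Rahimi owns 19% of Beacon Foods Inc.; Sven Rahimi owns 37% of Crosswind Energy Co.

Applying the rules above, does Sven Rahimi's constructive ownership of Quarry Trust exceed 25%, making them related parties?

Yes

By spousal attribution (R2), Sven Rahimi is treated as also owning Arjun Rahimi's interest in Beacon Foods Inc, giving 46% + 19% = 65%.
By spousal attribution (R2), Sven Rahimi is treated as owning Arjun Rahimi's 12% interest in Quarry Trust.
Chain via Beacon Foods Inc. → Redpoint Textiles S.p.A. (R1): 65% × 51% × 49% = 16.2435% of Quarry Trust.
Chain via Crosswind Energy Co. → Pinebrook Media Ltd (R1): 37% × 31% × 25% = 2.8675% of Quarry Trust.
Direct interest in Quarry Trust: 12%.
Aggregating (R3): 16.2435% + 2.8675% + 12% = 31.111%.
31.111% exceeds the 25% threshold, so Sven is a related party to Quarry Trust.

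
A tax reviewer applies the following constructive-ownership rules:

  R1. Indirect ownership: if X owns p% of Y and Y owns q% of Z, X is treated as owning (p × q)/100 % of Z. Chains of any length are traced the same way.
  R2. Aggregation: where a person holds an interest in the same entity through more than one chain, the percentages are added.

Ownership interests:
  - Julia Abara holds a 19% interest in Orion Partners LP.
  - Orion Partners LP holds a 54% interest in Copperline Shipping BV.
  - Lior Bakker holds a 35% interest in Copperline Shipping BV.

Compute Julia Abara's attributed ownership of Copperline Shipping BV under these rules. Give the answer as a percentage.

10.26%

Chain via Orion Partners LP (R1): 19% × 54% = 10.26% of Copperline Shipping BV.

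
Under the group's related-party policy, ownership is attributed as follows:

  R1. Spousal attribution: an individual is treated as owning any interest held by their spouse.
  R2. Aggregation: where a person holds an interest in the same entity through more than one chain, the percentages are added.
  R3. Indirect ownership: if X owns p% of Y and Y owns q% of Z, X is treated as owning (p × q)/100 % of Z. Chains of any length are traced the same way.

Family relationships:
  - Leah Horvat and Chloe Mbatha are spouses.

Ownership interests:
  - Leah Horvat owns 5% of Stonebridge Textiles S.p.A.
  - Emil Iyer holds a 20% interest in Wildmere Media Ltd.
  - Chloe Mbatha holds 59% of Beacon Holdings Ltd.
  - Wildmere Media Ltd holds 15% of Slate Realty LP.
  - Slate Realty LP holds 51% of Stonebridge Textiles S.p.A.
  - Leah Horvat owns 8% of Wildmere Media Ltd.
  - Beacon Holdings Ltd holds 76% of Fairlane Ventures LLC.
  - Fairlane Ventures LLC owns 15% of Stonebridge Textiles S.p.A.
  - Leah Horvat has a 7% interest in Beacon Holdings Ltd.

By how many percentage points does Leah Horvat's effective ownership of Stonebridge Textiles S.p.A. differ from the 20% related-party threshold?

By spousal attribution (R1), Leah Horvat is treated as also owning Chloe Mbatha's interest in Beacon Holdings Ltd, giving 7% + 59% = 66%.
Chain via Beacon Holdings Ltd → Fairlane Ventures LLC (R3): 66% × 76% × 15% = 7.524% of Stonebridge Textiles S.p.A.
Chain via Wildmere Media Ltd → Slate Realty LP (R3): 8% × 15% × 51% = 0.612% of Stonebridge Textiles S.p.A.
Direct interest in Stonebridge Textiles S.p.A: 5%.
Aggregating (R2): 7.524% + 0.612% + 5% = 13.136%.
13.136% falls short of the 20% threshold by 6.864 percentage points.

6.864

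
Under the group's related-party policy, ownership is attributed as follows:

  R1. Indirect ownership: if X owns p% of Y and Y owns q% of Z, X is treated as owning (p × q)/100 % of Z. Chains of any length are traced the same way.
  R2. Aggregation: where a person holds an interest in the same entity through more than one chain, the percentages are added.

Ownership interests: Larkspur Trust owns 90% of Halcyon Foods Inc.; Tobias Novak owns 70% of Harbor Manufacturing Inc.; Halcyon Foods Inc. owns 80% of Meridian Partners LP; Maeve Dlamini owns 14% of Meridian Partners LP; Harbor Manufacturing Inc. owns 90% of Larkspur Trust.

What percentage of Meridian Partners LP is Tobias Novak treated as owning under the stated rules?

45.36%

Chain via Harbor Manufacturing Inc. → Larkspur Trust → Halcyon Foods Inc. (R1): 70% × 90% × 90% × 80% = 45.36% of Meridian Partners LP.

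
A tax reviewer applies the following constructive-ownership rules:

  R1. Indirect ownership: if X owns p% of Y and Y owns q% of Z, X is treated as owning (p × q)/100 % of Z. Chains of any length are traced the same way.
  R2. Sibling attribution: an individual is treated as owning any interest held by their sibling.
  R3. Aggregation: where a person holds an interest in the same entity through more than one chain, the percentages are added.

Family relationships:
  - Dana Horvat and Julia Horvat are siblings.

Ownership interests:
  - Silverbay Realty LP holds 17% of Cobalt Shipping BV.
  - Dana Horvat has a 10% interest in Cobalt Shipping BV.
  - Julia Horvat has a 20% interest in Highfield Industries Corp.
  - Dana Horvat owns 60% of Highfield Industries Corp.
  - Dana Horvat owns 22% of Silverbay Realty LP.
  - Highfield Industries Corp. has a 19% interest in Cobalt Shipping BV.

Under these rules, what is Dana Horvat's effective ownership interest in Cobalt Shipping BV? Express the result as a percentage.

By sibling attribution (R2), Dana Horvat is treated as also owning Julia Horvat's interest in Highfield Industries Corp, giving 60% + 20% = 80%.
Chain via Highfield Industries Corp. (R1): 80% × 19% = 15.2% of Cobalt Shipping BV.
Chain via Silverbay Realty LP (R1): 22% × 17% = 3.74% of Cobalt Shipping BV.
Direct interest in Cobalt Shipping BV: 10%.
Aggregating (R3): 15.2% + 3.74% + 10% = 28.94%.

28.94%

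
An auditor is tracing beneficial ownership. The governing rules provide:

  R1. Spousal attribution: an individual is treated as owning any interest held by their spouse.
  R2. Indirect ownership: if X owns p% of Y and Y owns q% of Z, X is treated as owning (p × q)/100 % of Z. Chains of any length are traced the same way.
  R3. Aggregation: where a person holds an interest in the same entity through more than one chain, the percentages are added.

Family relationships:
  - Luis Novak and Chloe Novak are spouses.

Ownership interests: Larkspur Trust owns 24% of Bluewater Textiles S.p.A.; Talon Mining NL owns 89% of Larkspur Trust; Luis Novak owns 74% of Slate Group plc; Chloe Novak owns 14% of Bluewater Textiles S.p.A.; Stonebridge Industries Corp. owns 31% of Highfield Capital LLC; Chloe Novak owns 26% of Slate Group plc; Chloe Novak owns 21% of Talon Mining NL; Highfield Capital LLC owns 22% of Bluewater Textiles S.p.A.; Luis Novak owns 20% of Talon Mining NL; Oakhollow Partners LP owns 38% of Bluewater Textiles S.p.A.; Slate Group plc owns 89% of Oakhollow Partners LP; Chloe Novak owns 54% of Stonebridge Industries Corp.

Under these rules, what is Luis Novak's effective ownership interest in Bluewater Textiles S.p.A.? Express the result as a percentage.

By spousal attribution (R1), Luis Novak is treated as also owning Chloe Novak's interest in Talon Mining NL, giving 20% + 21% = 41%.
By spousal attribution (R1), Luis Novak is treated as also owning Chloe Novak's interest in Slate Group plc, giving 74% + 26% = 100%.
By spousal attribution (R1), Luis Novak is treated as owning Chloe Novak's 54% interest in Stonebridge Industries Corp.
By spousal attribution (R1), Luis Novak is treated as owning Chloe Novak's 14% interest in Bluewater Textiles S.p.A.
Chain via Talon Mining NL → Larkspur Trust (R2): 41% × 89% × 24% = 8.7576% of Bluewater Textiles S.p.A.
Chain via Slate Group plc → Oakhollow Partners LP (R2): 100% × 89% × 38% = 33.82% of Bluewater Textiles S.p.A.
Chain via Stonebridge Industries Corp. → Highfield Capital LLC (R2): 54% × 31% × 22% = 3.6828% of Bluewater Textiles S.p.A.
Direct interest in Bluewater Textiles S.p.A: 14%.
Aggregating (R3): 8.7576% + 33.82% + 3.6828% + 14% = 60.2604%.

60.2604%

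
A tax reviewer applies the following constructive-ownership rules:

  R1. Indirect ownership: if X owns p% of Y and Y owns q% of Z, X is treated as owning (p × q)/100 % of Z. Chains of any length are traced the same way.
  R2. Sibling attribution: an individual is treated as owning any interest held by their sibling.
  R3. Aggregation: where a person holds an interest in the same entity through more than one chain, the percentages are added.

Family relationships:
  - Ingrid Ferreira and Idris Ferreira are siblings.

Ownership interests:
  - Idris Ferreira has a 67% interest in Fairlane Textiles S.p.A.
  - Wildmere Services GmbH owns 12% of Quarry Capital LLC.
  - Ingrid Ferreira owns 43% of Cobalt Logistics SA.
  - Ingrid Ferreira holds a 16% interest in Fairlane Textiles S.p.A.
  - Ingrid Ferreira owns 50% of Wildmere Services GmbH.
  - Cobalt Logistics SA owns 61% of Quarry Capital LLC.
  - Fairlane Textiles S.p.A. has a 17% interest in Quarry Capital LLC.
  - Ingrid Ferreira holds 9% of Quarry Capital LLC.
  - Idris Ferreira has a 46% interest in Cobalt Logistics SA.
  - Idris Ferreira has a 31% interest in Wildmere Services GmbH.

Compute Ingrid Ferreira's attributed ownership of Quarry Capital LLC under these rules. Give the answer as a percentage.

87.12%

By sibling attribution (R2), Ingrid Ferreira is treated as also owning Idris Ferreira's interest in Wildmere Services GmbH, giving 50% + 31% = 81%.
By sibling attribution (R2), Ingrid Ferreira is treated as also owning Idris Ferreira's interest in Cobalt Logistics SA, giving 43% + 46% = 89%.
By sibling attribution (R2), Ingrid Ferreira is treated as also owning Idris Ferreira's interest in Fairlane Textiles S.p.A, giving 16% + 67% = 83%.
Chain via Wildmere Services GmbH (R1): 81% × 12% = 9.72% of Quarry Capital LLC.
Chain via Cobalt Logistics SA (R1): 89% × 61% = 54.29% of Quarry Capital LLC.
Chain via Fairlane Textiles S.p.A. (R1): 83% × 17% = 14.11% of Quarry Capital LLC.
Direct interest in Quarry Capital LLC: 9%.
Aggregating (R3): 9.72% + 54.29% + 14.11% + 9% = 87.12%.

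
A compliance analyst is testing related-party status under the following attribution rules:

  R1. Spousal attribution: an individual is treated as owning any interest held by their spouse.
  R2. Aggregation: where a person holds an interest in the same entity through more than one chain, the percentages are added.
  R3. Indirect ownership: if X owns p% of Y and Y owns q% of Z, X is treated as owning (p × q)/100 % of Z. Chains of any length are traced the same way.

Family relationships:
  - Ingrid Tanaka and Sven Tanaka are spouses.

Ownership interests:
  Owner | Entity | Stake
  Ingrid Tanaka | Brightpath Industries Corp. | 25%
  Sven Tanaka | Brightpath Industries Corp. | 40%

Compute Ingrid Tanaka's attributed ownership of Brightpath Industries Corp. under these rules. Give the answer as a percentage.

By spousal attribution (R1), Ingrid Tanaka is treated as also owning Sven Tanaka's interest in Brightpath Industries Corp, giving 25% + 40% = 65%.
Direct interest in Brightpath Industries Corp: 65%.

65%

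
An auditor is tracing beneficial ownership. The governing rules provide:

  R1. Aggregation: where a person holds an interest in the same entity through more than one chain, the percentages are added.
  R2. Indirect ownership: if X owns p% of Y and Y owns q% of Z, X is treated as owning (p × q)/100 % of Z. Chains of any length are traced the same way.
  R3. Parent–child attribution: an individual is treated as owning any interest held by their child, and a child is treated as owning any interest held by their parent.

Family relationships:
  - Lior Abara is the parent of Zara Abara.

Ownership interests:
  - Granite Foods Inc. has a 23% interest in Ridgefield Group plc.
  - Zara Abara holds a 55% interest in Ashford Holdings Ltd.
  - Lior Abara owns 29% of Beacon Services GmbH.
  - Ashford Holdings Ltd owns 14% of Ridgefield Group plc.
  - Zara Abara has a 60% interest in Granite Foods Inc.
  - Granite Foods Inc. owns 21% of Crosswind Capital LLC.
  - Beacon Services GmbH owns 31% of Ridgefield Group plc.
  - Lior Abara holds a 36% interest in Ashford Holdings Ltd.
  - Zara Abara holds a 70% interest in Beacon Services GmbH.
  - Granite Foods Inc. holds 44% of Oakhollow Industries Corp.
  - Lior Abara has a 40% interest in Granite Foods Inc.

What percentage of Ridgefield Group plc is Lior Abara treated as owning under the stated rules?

66.43%

By parent–child attribution (R3), Lior Abara is treated as also owning Zara Abara's interest in Beacon Services GmbH, giving 29% + 70% = 99%.
By parent–child attribution (R3), Lior Abara is treated as also owning Zara Abara's interest in Ashford Holdings Ltd, giving 36% + 55% = 91%.
By parent–child attribution (R3), Lior Abara is treated as also owning Zara Abara's interest in Granite Foods Inc, giving 40% + 60% = 100%.
Chain via Beacon Services GmbH (R2): 99% × 31% = 30.69% of Ridgefield Group plc.
Chain via Ashford Holdings Ltd (R2): 91% × 14% = 12.74% of Ridgefield Group plc.
Chain via Granite Foods Inc. (R2): 100% × 23% = 23% of Ridgefield Group plc.
Aggregating (R1): 30.69% + 12.74% + 23% = 66.43%.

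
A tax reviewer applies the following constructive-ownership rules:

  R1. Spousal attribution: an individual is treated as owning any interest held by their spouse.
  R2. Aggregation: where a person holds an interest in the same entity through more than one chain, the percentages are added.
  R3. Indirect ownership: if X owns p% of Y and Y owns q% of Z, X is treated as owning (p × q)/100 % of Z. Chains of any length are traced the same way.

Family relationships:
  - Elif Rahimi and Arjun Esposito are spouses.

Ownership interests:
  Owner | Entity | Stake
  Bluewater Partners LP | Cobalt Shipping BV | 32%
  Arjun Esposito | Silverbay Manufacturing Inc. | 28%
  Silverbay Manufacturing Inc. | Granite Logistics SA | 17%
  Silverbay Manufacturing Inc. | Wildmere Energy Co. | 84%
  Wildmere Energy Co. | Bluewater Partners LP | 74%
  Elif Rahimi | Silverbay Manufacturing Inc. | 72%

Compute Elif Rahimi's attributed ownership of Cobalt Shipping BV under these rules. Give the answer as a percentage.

19.8912%

By spousal attribution (R1), Elif Rahimi is treated as also owning Arjun Esposito's interest in Silverbay Manufacturing Inc, giving 72% + 28% = 100%.
Chain via Silverbay Manufacturing Inc. → Wildmere Energy Co. → Bluewater Partners LP (R3): 100% × 84% × 74% × 32% = 19.8912% of Cobalt Shipping BV.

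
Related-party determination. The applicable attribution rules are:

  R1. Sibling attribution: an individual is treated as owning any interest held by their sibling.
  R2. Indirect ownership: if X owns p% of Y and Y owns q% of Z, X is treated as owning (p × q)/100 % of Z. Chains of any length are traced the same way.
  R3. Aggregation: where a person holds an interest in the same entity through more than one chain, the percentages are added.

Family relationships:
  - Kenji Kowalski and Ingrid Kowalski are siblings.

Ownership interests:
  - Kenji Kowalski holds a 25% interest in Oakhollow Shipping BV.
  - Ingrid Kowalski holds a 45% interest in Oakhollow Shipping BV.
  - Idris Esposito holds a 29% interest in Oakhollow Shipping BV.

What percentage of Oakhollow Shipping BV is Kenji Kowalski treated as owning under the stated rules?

By sibling attribution (R1), Kenji Kowalski is treated as also owning Ingrid Kowalski's interest in Oakhollow Shipping BV, giving 25% + 45% = 70%.
Direct interest in Oakhollow Shipping BV: 70%.

70%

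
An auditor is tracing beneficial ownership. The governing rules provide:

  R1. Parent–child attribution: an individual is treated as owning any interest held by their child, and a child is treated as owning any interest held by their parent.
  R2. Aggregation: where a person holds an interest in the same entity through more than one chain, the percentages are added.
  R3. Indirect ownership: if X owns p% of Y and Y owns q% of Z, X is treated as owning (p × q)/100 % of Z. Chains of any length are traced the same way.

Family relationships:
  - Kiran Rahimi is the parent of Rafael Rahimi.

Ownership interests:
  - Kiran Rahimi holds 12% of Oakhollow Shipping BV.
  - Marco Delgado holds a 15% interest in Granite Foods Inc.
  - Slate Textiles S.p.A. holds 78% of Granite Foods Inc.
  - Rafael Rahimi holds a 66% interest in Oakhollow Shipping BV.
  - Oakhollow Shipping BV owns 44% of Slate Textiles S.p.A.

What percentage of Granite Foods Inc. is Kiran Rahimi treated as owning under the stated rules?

26.7696%

By parent–child attribution (R1), Kiran Rahimi is treated as also owning Rafael Rahimi's interest in Oakhollow Shipping BV, giving 12% + 66% = 78%.
Chain via Oakhollow Shipping BV → Slate Textiles S.p.A. (R3): 78% × 44% × 78% = 26.7696% of Granite Foods Inc.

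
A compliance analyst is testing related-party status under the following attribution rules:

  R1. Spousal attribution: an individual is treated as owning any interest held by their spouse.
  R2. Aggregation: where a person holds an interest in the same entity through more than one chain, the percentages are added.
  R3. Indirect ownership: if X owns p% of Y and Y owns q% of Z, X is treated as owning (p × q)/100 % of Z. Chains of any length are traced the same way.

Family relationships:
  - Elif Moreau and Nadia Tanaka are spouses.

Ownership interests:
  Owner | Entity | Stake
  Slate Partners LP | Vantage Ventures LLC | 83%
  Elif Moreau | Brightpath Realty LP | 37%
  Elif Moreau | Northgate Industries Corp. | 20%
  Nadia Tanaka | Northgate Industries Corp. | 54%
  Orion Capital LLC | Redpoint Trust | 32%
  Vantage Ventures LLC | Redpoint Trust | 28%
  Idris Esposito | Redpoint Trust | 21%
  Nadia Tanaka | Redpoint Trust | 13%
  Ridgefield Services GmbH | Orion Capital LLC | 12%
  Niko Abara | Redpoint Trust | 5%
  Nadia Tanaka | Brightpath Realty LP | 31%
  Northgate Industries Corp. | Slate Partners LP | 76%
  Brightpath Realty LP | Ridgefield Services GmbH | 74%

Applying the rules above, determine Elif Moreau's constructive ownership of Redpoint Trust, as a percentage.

By spousal attribution (R1), Elif Moreau is treated as also owning Nadia Tanaka's interest in Brightpath Realty LP, giving 37% + 31% = 68%.
By spousal attribution (R1), Elif Moreau is treated as also owning Nadia Tanaka's interest in Northgate Industries Corp, giving 20% + 54% = 74%.
By spousal attribution (R1), Elif Moreau is treated as owning Nadia Tanaka's 13% interest in Redpoint Trust.
Chain via Brightpath Realty LP → Ridgefield Services GmbH → Orion Capital LLC (R3): 68% × 74% × 12% × 32% = 1.932288% of Redpoint Trust.
Chain via Northgate Industries Corp. → Slate Partners LP → Vantage Ventures LLC (R3): 74% × 76% × 83% × 28% = 13.070176% of Redpoint Trust.
Direct interest in Redpoint Trust: 13%.
Aggregating (R2): 1.932288% + 13.070176% + 13% = 28.002464%.

28.002464%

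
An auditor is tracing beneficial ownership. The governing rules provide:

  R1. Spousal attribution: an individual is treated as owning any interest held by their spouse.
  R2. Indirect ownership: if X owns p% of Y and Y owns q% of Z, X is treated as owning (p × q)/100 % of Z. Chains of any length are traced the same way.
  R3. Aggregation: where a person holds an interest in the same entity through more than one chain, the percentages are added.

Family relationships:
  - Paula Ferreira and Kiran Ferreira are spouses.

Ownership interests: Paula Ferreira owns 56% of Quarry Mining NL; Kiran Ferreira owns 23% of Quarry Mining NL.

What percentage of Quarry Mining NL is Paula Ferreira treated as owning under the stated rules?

79%

By spousal attribution (R1), Paula Ferreira is treated as also owning Kiran Ferreira's interest in Quarry Mining NL, giving 56% + 23% = 79%.
Direct interest in Quarry Mining NL: 79%.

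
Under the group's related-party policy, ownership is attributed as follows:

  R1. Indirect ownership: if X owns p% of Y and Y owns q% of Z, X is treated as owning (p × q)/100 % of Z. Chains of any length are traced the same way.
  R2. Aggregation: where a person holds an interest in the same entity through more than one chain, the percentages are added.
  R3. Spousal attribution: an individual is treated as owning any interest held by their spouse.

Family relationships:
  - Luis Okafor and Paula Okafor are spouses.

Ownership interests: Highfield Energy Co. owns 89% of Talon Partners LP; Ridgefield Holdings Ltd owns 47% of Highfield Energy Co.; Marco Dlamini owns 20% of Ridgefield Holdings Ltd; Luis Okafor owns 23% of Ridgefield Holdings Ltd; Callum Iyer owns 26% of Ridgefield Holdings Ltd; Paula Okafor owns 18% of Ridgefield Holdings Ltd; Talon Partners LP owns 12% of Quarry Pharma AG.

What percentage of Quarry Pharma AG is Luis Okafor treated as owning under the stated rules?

By spousal attribution (R3), Luis Okafor is treated as also owning Paula Okafor's interest in Ridgefield Holdings Ltd, giving 23% + 18% = 41%.
Chain via Ridgefield Holdings Ltd → Highfield Energy Co. → Talon Partners LP (R1): 41% × 47% × 89% × 12% = 2.058036% of Quarry Pharma AG.

2.058036%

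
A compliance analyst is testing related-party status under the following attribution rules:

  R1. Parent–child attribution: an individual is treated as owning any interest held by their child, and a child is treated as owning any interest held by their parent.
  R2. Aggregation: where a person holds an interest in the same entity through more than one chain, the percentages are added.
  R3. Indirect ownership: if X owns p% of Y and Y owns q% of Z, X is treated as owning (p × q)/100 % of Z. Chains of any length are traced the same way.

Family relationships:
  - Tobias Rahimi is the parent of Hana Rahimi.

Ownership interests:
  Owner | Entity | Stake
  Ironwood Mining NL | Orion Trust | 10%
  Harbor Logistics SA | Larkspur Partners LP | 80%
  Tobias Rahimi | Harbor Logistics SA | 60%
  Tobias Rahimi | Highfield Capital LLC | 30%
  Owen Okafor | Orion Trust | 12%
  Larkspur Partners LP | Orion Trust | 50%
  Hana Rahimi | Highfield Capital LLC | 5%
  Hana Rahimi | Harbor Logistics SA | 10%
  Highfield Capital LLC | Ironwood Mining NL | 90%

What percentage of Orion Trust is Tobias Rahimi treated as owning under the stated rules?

31.15%

By parent–child attribution (R1), Tobias Rahimi is treated as also owning Hana Rahimi's interest in Highfield Capital LLC, giving 30% + 5% = 35%.
By parent–child attribution (R1), Tobias Rahimi is treated as also owning Hana Rahimi's interest in Harbor Logistics SA, giving 60% + 10% = 70%.
Chain via Highfield Capital LLC → Ironwood Mining NL (R3): 35% × 90% × 10% = 3.15% of Orion Trust.
Chain via Harbor Logistics SA → Larkspur Partners LP (R3): 70% × 80% × 50% = 28% of Orion Trust.
Aggregating (R2): 3.15% + 28% = 31.15%.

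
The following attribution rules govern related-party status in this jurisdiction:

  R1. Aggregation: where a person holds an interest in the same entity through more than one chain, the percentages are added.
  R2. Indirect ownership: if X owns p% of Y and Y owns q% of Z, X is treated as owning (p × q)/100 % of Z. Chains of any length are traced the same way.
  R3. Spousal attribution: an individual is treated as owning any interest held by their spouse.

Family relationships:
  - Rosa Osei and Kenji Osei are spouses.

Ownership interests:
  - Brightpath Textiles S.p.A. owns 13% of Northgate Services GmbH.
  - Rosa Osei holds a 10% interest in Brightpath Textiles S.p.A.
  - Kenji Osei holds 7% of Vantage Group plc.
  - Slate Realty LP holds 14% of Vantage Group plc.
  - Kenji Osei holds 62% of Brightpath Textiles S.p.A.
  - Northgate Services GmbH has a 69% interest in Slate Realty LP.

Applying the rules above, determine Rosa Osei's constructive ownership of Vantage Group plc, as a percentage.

7.904176%

By spousal attribution (R3), Rosa Osei is treated as also owning Kenji Osei's interest in Brightpath Textiles S.p.A, giving 10% + 62% = 72%.
By spousal attribution (R3), Rosa Osei is treated as owning Kenji Osei's 7% interest in Vantage Group plc.
Chain via Brightpath Textiles S.p.A. → Northgate Services GmbH → Slate Realty LP (R2): 72% × 13% × 69% × 14% = 0.904176% of Vantage Group plc.
Direct interest in Vantage Group plc: 7%.
Aggregating (R1): 0.904176% + 7% = 7.904176%.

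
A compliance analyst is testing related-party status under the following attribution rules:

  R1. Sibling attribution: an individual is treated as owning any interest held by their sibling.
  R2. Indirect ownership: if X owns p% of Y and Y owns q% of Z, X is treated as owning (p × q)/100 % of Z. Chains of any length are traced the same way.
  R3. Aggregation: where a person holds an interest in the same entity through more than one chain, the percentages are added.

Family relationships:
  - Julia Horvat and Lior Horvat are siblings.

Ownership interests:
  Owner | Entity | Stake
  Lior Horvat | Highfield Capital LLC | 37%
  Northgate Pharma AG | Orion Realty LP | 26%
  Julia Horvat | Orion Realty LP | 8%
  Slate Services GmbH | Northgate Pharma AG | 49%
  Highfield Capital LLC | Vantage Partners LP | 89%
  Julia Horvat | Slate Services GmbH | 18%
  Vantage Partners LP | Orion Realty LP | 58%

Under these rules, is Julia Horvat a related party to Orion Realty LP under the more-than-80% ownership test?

By sibling attribution (R1), Julia Horvat is treated as owning Lior Horvat's 37% interest in Highfield Capital LLC.
Chain via Slate Services GmbH → Northgate Pharma AG (R2): 18% × 49% × 26% = 2.2932% of Orion Realty LP.
Direct interest in Orion Realty LP: 8%.
Chain via Highfield Capital LLC → Vantage Partners LP (R2): 37% × 89% × 58% = 19.0994% of Orion Realty LP.
Aggregating (R3): 2.2932% + 8% + 19.0994% = 29.3926%.
29.3926% does not exceed the 80% threshold, so Julia is not a related party to Orion Realty LP.

No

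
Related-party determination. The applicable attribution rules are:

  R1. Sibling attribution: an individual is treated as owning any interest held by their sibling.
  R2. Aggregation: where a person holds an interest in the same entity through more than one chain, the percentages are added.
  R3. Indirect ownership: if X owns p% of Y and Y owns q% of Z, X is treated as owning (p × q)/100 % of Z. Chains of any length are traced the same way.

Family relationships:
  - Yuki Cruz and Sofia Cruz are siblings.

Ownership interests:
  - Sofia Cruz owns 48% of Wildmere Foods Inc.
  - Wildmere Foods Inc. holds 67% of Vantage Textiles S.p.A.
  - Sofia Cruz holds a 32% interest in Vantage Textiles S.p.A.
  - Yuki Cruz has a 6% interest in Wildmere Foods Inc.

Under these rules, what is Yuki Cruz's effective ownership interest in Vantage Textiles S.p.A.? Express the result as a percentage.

By sibling attribution (R1), Yuki Cruz is treated as also owning Sofia Cruz's interest in Wildmere Foods Inc, giving 6% + 48% = 54%.
By sibling attribution (R1), Yuki Cruz is treated as owning Sofia Cruz's 32% interest in Vantage Textiles S.p.A.
Chain via Wildmere Foods Inc. (R3): 54% × 67% = 36.18% of Vantage Textiles S.p.A.
Direct interest in Vantage Textiles S.p.A: 32%.
Aggregating (R2): 36.18% + 32% = 68.18%.

68.18%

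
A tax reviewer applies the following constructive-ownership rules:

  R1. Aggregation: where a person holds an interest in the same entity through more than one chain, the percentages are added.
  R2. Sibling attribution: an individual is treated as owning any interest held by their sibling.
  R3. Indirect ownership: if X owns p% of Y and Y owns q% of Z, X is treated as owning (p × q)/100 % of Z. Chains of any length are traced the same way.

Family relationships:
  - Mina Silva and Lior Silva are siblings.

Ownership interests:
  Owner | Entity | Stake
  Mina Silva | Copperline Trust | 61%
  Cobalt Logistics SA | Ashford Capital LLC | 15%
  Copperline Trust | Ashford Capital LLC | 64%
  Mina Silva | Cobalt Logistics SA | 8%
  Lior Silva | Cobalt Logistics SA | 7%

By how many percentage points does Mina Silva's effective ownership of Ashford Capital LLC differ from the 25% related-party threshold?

By sibling attribution (R2), Mina Silva is treated as also owning Lior Silva's interest in Cobalt Logistics SA, giving 8% + 7% = 15%.
Chain via Cobalt Logistics SA (R3): 15% × 15% = 2.25% of Ashford Capital LLC.
Chain via Copperline Trust (R3): 61% × 64% = 39.04% of Ashford Capital LLC.
Aggregating (R1): 2.25% + 39.04% = 41.29%.
41.29% exceeds the 25% threshold by 16.29 percentage points.

16.29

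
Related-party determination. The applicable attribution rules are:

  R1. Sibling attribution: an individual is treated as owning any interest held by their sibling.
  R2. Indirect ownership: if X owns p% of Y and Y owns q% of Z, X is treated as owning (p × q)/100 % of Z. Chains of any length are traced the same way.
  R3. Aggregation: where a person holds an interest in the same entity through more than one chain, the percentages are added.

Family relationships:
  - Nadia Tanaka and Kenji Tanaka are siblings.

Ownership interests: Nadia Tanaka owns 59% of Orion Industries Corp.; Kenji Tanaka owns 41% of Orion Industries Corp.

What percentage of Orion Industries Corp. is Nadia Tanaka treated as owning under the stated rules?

100%

By sibling attribution (R1), Nadia Tanaka is treated as also owning Kenji Tanaka's interest in Orion Industries Corp, giving 59% + 41% = 100%.
Direct interest in Orion Industries Corp: 100%.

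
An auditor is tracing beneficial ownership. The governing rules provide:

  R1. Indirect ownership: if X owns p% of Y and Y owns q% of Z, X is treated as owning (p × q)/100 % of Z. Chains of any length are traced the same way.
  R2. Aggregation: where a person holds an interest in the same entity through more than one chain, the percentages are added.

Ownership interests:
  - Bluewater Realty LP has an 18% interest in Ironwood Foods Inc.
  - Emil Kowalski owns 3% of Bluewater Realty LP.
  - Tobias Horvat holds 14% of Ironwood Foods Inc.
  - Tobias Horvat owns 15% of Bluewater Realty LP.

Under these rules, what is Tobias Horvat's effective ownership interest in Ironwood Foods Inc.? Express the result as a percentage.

Chain via Bluewater Realty LP (R1): 15% × 18% = 2.7% of Ironwood Foods Inc.
Direct interest in Ironwood Foods Inc: 14%.
Aggregating (R2): 2.7% + 14% = 16.7%.

16.7%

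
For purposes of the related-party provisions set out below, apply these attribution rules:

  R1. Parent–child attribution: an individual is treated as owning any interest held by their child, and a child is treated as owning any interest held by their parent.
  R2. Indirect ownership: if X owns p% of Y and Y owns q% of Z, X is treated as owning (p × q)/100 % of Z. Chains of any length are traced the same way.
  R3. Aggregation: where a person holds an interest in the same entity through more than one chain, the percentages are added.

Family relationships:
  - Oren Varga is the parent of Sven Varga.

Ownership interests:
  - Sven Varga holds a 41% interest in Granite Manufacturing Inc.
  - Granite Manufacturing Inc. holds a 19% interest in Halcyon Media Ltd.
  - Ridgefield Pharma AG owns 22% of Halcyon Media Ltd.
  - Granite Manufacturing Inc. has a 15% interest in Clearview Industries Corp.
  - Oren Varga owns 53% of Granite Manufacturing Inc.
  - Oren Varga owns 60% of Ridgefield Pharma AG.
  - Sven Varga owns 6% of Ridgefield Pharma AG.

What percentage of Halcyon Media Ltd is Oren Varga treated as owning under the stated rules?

By parent–child attribution (R1), Oren Varga is treated as also owning Sven Varga's interest in Granite Manufacturing Inc, giving 53% + 41% = 94%.
By parent–child attribution (R1), Oren Varga is treated as also owning Sven Varga's interest in Ridgefield Pharma AG, giving 60% + 6% = 66%.
Chain via Granite Manufacturing Inc. (R2): 94% × 19% = 17.86% of Halcyon Media Ltd.
Chain via Ridgefield Pharma AG (R2): 66% × 22% = 14.52% of Halcyon Media Ltd.
Aggregating (R3): 17.86% + 14.52% = 32.38%.

32.38%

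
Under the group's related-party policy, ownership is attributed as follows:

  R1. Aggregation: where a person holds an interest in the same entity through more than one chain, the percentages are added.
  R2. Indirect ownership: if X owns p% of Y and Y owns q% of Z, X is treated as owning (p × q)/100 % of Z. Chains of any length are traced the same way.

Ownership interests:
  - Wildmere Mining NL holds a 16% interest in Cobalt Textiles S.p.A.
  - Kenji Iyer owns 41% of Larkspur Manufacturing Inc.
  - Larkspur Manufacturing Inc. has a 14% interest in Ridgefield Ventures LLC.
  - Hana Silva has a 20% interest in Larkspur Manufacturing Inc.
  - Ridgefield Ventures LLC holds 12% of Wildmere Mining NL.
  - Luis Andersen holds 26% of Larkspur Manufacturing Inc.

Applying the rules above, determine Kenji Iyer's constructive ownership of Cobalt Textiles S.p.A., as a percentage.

Chain via Larkspur Manufacturing Inc. → Ridgefield Ventures LLC → Wildmere Mining NL (R2): 41% × 14% × 12% × 16% = 0.110208% of Cobalt Textiles S.p.A.

0.110208%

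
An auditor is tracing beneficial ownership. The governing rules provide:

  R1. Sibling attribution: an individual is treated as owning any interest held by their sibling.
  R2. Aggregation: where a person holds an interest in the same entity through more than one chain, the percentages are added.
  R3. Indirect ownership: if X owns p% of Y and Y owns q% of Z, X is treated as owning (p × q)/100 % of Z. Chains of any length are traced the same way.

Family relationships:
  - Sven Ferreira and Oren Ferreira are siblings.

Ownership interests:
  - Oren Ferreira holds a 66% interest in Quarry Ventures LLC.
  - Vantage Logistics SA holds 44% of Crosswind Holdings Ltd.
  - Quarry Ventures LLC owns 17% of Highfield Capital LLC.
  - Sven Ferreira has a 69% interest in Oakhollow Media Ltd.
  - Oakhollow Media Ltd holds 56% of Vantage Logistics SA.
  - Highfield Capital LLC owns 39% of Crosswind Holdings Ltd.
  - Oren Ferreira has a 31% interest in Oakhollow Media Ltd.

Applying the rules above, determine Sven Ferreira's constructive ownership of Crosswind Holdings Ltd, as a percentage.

29.0158%

By sibling attribution (R1), Sven Ferreira is treated as also owning Oren Ferreira's interest in Oakhollow Media Ltd, giving 69% + 31% = 100%.
By sibling attribution (R1), Sven Ferreira is treated as owning Oren Ferreira's 66% interest in Quarry Ventures LLC.
Chain via Oakhollow Media Ltd → Vantage Logistics SA (R3): 100% × 56% × 44% = 24.64% of Crosswind Holdings Ltd.
Chain via Quarry Ventures LLC → Highfield Capital LLC (R3): 66% × 17% × 39% = 4.3758% of Crosswind Holdings Ltd.
Aggregating (R2): 24.64% + 4.3758% = 29.0158%.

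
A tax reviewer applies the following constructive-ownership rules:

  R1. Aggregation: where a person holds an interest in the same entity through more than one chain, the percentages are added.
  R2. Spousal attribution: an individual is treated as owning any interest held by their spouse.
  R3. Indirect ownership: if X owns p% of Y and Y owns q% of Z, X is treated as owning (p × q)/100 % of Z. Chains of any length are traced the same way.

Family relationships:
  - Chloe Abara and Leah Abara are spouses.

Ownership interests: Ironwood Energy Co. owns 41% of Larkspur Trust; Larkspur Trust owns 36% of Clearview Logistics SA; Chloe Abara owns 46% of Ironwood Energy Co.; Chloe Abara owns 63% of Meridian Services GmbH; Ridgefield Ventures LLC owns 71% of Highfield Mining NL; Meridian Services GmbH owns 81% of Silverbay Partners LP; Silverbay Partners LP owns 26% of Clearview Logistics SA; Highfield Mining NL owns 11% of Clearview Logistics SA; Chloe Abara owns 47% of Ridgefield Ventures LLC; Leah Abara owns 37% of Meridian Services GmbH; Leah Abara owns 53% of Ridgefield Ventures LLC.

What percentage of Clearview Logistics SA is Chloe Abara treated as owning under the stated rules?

By spousal attribution (R2), Chloe Abara is treated as also owning Leah Abara's interest in Ridgefield Ventures LLC, giving 47% + 53% = 100%.
By spousal attribution (R2), Chloe Abara is treated as also owning Leah Abara's interest in Meridian Services GmbH, giving 63% + 37% = 100%.
Chain via Ridgefield Ventures LLC → Highfield Mining NL (R3): 100% × 71% × 11% = 7.81% of Clearview Logistics SA.
Chain via Ironwood Energy Co. → Larkspur Trust (R3): 46% × 41% × 36% = 6.7896% of Clearview Logistics SA.
Chain via Meridian Services GmbH → Silverbay Partners LP (R3): 100% × 81% × 26% = 21.06% of Clearview Logistics SA.
Aggregating (R1): 7.81% + 6.7896% + 21.06% = 35.6596%.

35.6596%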